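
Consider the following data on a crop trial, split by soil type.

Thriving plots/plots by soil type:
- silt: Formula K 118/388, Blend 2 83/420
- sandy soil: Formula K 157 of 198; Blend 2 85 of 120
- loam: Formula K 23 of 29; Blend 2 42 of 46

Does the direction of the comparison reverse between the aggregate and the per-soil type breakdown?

No

Silt: Formula K 118/388 = 30.4%, Blend 2 83/420 = 19.8% → Formula K
Sandy soil: Formula K 157/198 = 79.3%, Blend 2 85/120 = 70.8% → Formula K
Loam: Formula K 23/29 = 79.3%, Blend 2 42/46 = 91.3% → Blend 2
Overall: Formula K 298/615 = 48.5%, Blend 2 210/586 = 35.8% → Formula K
Neither sweeps: Formula K wins 2 of 3 groups, Blend 2 wins 1. Formula K wins overall but not every group — no Simpson reversal.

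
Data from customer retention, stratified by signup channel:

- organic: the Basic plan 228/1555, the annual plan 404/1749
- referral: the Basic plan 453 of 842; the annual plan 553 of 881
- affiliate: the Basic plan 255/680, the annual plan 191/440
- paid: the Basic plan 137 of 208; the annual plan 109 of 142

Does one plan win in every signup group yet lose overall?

No

Organic: the Basic plan 228/1555 = 14.7%, the annual plan 404/1749 = 23.1% → the annual plan
Referral: the Basic plan 453/842 = 53.8%, the annual plan 553/881 = 62.8% → the annual plan
Affiliate: the Basic plan 255/680 = 37.5%, the annual plan 191/440 = 43.4% → the annual plan
Paid: the Basic plan 137/208 = 65.9%, the annual plan 109/142 = 76.8% → the annual plan
Overall: the Basic plan 1073/3285 = 32.7%, the annual plan 1257/3212 = 39.1% → the annual plan
The annual plan wins overall and in every signup group — no reversal.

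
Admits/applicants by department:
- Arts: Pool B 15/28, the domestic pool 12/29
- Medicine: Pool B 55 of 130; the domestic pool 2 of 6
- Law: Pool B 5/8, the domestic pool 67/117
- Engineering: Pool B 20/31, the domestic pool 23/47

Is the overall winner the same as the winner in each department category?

Arts: Pool B 15/28 = 53.6%, the domestic pool 12/29 = 41.4% → Pool B
Medicine: Pool B 55/130 = 42.3%, the domestic pool 2/6 = 33.3% → Pool B
Law: Pool B 5/8 = 62.5%, the domestic pool 67/117 = 57.3% → Pool B
Engineering: Pool B 20/31 = 64.5%, the domestic pool 23/47 = 48.9% → Pool B
Overall: Pool B 95/197 = 48.2%, the domestic pool 104/199 = 52.3% → the domestic pool
Pool B wins each department group but the domestic pool wins overall — the comparison reverses. Pool B's applicants skew toward Medicine, which has a lower base rate.

No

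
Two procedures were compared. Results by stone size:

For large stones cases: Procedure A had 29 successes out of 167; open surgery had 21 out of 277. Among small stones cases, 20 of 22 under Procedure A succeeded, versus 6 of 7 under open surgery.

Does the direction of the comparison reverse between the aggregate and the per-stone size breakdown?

Large stones: Procedure A 29/167 = 17.4%, open surgery 21/277 = 7.6% → Procedure A
Small stones: Procedure A 20/22 = 90.9%, open surgery 6/7 = 85.7% → Procedure A
Overall: Procedure A 49/189 = 25.9%, open surgery 27/284 = 9.5% → Procedure A
Procedure A wins overall and in every stone group — no reversal.

No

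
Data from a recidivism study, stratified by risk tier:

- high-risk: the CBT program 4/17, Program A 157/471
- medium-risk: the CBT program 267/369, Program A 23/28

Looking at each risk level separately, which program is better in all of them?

High-risk: the CBT program 4/17 = 23.5%, Program A 157/471 = 33.3% → Program A
Medium-risk: the CBT program 267/369 = 72.4%, Program A 23/28 = 82.1% → Program A
Program A has the higher rate in both groups.

Program A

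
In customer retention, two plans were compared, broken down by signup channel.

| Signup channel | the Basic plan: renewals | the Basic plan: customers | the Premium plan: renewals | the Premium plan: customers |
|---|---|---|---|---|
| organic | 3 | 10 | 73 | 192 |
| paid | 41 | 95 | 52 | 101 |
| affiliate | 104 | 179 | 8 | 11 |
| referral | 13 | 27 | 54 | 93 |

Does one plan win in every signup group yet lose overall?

Organic: the Basic plan 3/10 = 30.0%, the Premium plan 73/192 = 38.0% → the Premium plan
Paid: the Basic plan 41/95 = 43.2%, the Premium plan 52/101 = 51.5% → the Premium plan
Affiliate: the Basic plan 104/179 = 58.1%, the Premium plan 8/11 = 72.7% → the Premium plan
Referral: the Basic plan 13/27 = 48.1%, the Premium plan 54/93 = 58.1% → the Premium plan
Overall: the Basic plan 161/311 = 51.8%, the Premium plan 187/397 = 47.1% → the Basic plan
The Premium plan wins each signup group but the Basic plan wins overall — the comparison reverses. The Premium plan's customers skew toward organic, which has a lower base rate.

Yes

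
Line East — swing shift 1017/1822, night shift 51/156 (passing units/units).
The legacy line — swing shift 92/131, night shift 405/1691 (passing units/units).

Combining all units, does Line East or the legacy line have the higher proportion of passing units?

Line East

Swing shift: Line East 1017/1822 = 55.8%, the legacy line 92/131 = 70.2% → the legacy line
Night shift: Line East 51/156 = 32.7%, the legacy line 405/1691 = 24.0% → Line East
Overall: Line East 1068/1978 = 54.0%, the legacy line 497/1822 = 27.3% → Line East
(Neither sweeps every shift group, but Line East has the higher pooled rate.)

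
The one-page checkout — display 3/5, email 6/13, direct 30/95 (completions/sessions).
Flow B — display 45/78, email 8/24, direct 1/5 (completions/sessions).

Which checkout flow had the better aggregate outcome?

Display: the one-page checkout 3/5 = 60.0%, Flow B 45/78 = 57.7% → the one-page checkout
Email: the one-page checkout 6/13 = 46.2%, Flow B 8/24 = 33.3% → the one-page checkout
Direct: the one-page checkout 30/95 = 31.6%, Flow B 1/5 = 20.0% → the one-page checkout
Overall: the one-page checkout 39/113 = 34.5%, Flow B 54/107 = 50.5% → Flow B
(The one-page checkout wins every traffic group but Flow B wins overall — the one-page checkout's sessions skew toward the low-rate direct group.)

Flow B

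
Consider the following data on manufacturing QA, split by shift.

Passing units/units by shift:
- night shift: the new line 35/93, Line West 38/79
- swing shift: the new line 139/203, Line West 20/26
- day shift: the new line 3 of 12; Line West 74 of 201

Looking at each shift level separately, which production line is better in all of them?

Night shift: the new line 35/93 = 37.6%, Line West 38/79 = 48.1% → Line West
Swing shift: the new line 139/203 = 68.5%, Line West 20/26 = 76.9% → Line West
Day shift: the new line 3/12 = 25.0%, Line West 74/201 = 36.8% → Line West
Line West has the higher rate in all 3 groups.

Line West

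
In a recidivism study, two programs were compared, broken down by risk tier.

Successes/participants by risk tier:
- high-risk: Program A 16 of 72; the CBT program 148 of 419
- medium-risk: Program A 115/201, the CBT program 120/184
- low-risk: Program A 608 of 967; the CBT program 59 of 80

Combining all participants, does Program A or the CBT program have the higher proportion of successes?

High-risk: Program A 16/72 = 22.2%, the CBT program 148/419 = 35.3% → the CBT program
Medium-risk: Program A 115/201 = 57.2%, the CBT program 120/184 = 65.2% → the CBT program
Low-risk: Program A 608/967 = 62.9%, the CBT program 59/80 = 73.8% → the CBT program
Overall: Program A 739/1240 = 59.6%, the CBT program 327/683 = 47.9% → Program A
(The CBT program wins every risk group but Program A wins overall — the CBT program's participants skew toward the low-rate high-risk group.)

Program A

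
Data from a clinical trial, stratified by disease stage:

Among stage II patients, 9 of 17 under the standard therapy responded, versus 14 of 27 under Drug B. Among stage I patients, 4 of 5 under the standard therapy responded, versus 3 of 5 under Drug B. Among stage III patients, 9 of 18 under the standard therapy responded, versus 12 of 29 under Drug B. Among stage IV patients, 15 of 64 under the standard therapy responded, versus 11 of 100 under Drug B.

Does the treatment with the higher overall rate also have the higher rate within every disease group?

Yes

Stage II: the standard therapy 9/17 = 52.9%, Drug B 14/27 = 51.9% → the standard therapy
Stage I: the standard therapy 4/5 = 80.0%, Drug B 3/5 = 60.0% → the standard therapy
Stage III: the standard therapy 9/18 = 50.0%, Drug B 12/29 = 41.4% → the standard therapy
Stage IV: the standard therapy 15/64 = 23.4%, Drug B 11/100 = 11.0% → the standard therapy
Overall: the standard therapy 37/104 = 35.6%, Drug B 40/161 = 24.8% → the standard therapy
The standard therapy wins overall and in every disease group — no reversal.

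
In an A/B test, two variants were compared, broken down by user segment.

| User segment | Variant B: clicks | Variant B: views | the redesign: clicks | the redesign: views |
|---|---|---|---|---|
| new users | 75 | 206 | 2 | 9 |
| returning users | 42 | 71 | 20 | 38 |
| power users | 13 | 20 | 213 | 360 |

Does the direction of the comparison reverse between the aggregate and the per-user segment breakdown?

New users: Variant B 75/206 = 36.4%, the redesign 2/9 = 22.2% → Variant B
Returning users: Variant B 42/71 = 59.2%, the redesign 20/38 = 52.6% → Variant B
Power users: Variant B 13/20 = 65.0%, the redesign 213/360 = 59.2% → Variant B
Overall: Variant B 130/297 = 43.8%, the redesign 235/407 = 57.7% → the redesign
Variant B wins each user group but the redesign wins overall — the comparison reverses. Variant B's views skew toward new users, which has a lower base rate.

Yes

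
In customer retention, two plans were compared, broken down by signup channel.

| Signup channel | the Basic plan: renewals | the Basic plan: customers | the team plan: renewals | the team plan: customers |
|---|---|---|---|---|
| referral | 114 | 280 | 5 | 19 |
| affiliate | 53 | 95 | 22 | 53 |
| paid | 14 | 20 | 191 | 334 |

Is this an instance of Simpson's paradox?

Yes

Referral: the Basic plan 114/280 = 40.7%, the team plan 5/19 = 26.3% → the Basic plan
Affiliate: the Basic plan 53/95 = 55.8%, the team plan 22/53 = 41.5% → the Basic plan
Paid: the Basic plan 14/20 = 70.0%, the team plan 191/334 = 57.2% → the Basic plan
Overall: the Basic plan 181/395 = 45.8%, the team plan 218/406 = 53.7% → the team plan
The Basic plan wins each signup group but the team plan wins overall — the comparison reverses. The Basic plan's customers skew toward referral, which has a lower base rate.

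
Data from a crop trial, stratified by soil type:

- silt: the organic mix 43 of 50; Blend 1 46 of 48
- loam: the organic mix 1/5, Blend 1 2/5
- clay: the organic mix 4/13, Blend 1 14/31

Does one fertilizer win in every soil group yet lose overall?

No

Silt: the organic mix 43/50 = 86.0%, Blend 1 46/48 = 95.8% → Blend 1
Loam: the organic mix 1/5 = 20.0%, Blend 1 2/5 = 40.0% → Blend 1
Clay: the organic mix 4/13 = 30.8%, Blend 1 14/31 = 45.2% → Blend 1
Overall: the organic mix 48/68 = 70.6%, Blend 1 62/84 = 73.8% → Blend 1
Blend 1 wins overall and in every soil group — no reversal.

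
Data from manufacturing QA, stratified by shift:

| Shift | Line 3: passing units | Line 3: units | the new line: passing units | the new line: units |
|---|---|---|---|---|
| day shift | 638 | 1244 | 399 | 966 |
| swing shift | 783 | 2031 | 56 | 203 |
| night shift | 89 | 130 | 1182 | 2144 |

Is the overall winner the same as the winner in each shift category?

No

Day shift: Line 3 638/1244 = 51.3%, the new line 399/966 = 41.3% → Line 3
Swing shift: Line 3 783/2031 = 38.6%, the new line 56/203 = 27.6% → Line 3
Night shift: Line 3 89/130 = 68.5%, the new line 1182/2144 = 55.1% → Line 3
Overall: Line 3 1510/3405 = 44.3%, the new line 1637/3313 = 49.4% → the new line
Line 3 wins each shift group but the new line wins overall — the comparison reverses. Line 3's units skew toward swing shift, which has a lower base rate.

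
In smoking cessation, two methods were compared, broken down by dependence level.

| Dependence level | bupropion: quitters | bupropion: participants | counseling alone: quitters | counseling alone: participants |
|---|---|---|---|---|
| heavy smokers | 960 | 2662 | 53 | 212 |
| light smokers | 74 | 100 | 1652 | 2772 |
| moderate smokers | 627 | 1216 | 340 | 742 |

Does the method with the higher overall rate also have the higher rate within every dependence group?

No

Heavy smokers: bupropion 960/2662 = 36.1%, counseling alone 53/212 = 25.0% → bupropion
Light smokers: bupropion 74/100 = 74.0%, counseling alone 1652/2772 = 59.6% → bupropion
Moderate smokers: bupropion 627/1216 = 51.6%, counseling alone 340/742 = 45.8% → bupropion
Overall: bupropion 1661/3978 = 41.8%, counseling alone 2045/3726 = 54.9% → counseling alone
Bupropion wins each dependence group but counseling alone wins overall — the comparison reverses. Bupropion's participants skew toward heavy smokers, which has a lower base rate.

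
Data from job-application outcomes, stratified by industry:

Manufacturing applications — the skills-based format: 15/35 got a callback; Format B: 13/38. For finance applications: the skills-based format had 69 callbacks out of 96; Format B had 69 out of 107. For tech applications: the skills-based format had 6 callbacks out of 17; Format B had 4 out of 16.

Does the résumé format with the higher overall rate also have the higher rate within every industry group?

Yes

Manufacturing: the skills-based format 15/35 = 42.9%, Format B 13/38 = 34.2% → the skills-based format
Finance: the skills-based format 69/96 = 71.9%, Format B 69/107 = 64.5% → the skills-based format
Tech: the skills-based format 6/17 = 35.3%, Format B 4/16 = 25.0% → the skills-based format
Overall: the skills-based format 90/148 = 60.8%, Format B 86/161 = 53.4% → the skills-based format
The skills-based format wins overall and in every industry group — no reversal.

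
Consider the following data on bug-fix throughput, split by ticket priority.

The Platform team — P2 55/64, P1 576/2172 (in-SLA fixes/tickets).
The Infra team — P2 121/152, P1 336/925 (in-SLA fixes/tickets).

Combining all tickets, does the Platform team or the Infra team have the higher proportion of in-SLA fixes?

P2: the Platform team 55/64 = 85.9%, the Infra team 121/152 = 79.6% → the Platform team
P1: the Platform team 576/2172 = 26.5%, the Infra team 336/925 = 36.3% → the Infra team
Overall: the Platform team 631/2236 = 28.2%, the Infra team 457/1077 = 42.4% → the Infra team
(Neither sweeps every ticket group, but the Infra team has the higher pooled rate.)

the Infra team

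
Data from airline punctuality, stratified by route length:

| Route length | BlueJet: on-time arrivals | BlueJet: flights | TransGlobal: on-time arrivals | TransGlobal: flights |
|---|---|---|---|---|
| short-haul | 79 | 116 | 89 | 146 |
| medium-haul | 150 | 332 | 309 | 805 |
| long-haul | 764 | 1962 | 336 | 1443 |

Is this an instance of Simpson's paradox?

Short-haul: BlueJet 79/116 = 68.1%, TransGlobal 89/146 = 61.0% → BlueJet
Medium-haul: BlueJet 150/332 = 45.2%, TransGlobal 309/805 = 38.4% → BlueJet
Long-haul: BlueJet 764/1962 = 38.9%, TransGlobal 336/1443 = 23.3% → BlueJet
Overall: BlueJet 993/2410 = 41.2%, TransGlobal 734/2394 = 30.7% → BlueJet
BlueJet wins overall and in every route group — no reversal.

No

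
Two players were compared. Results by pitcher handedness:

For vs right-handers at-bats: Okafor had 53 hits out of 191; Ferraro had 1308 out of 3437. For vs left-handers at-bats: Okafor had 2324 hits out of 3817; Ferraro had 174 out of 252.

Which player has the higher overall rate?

Okafor

Vs right-handers: Okafor 53/191 = 27.7%, Ferraro 1308/3437 = 38.1% → Ferraro
Vs left-handers: Okafor 2324/3817 = 60.9%, Ferraro 174/252 = 69.0% → Ferraro
Overall: Okafor 2377/4008 = 59.3%, Ferraro 1482/3689 = 40.2% → Okafor
(Ferraro wins every pitcher group but Okafor wins overall — Ferraro's at-bats skew toward the low-rate vs right-handers group.)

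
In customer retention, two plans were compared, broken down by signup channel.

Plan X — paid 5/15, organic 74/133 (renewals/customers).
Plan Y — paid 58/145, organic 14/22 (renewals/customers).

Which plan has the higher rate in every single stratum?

Paid: Plan X 5/15 = 33.3%, Plan Y 58/145 = 40.0% → Plan Y
Organic: Plan X 74/133 = 55.6%, Plan Y 14/22 = 63.6% → Plan Y
Plan Y has the higher rate in both groups.

Plan Y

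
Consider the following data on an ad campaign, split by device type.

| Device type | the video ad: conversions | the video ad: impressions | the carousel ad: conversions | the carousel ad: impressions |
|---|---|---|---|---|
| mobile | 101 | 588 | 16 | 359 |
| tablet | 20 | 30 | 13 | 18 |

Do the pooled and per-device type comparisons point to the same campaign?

No

Mobile: the video ad 101/588 = 17.2%, the carousel ad 16/359 = 4.5% → the video ad
Tablet: the video ad 20/30 = 66.7%, the carousel ad 13/18 = 72.2% → the carousel ad
Overall: the video ad 121/618 = 19.6%, the carousel ad 29/377 = 7.7% → the video ad
Neither sweeps: the video ad wins 1 of 2 groups, the carousel ad wins 1. The video ad wins overall but not every group — no Simpson reversal.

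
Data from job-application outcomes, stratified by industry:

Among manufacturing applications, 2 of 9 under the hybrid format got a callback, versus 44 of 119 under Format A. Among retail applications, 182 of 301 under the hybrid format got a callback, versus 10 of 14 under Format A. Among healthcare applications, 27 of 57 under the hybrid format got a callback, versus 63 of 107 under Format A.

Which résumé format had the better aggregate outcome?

the hybrid format

Manufacturing: the hybrid format 2/9 = 22.2%, Format A 44/119 = 37.0% → Format A
Retail: the hybrid format 182/301 = 60.5%, Format A 10/14 = 71.4% → Format A
Healthcare: the hybrid format 27/57 = 47.4%, Format A 63/107 = 58.9% → Format A
Overall: the hybrid format 211/367 = 57.5%, Format A 117/240 = 48.8% → the hybrid format
(Format A wins every industry group but the hybrid format wins overall — Format A's applications skew toward the low-rate manufacturing group.)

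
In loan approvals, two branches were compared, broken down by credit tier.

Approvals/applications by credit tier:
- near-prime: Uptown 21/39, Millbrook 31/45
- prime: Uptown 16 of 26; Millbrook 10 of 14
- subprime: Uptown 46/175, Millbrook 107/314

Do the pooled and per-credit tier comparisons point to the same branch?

Near-prime: Uptown 21/39 = 53.8%, Millbrook 31/45 = 68.9% → Millbrook
Prime: Uptown 16/26 = 61.5%, Millbrook 10/14 = 71.4% → Millbrook
Subprime: Uptown 46/175 = 26.3%, Millbrook 107/314 = 34.1% → Millbrook
Overall: Uptown 83/240 = 34.6%, Millbrook 148/373 = 39.7% → Millbrook
Millbrook wins overall and in every credit group — no reversal.

Yes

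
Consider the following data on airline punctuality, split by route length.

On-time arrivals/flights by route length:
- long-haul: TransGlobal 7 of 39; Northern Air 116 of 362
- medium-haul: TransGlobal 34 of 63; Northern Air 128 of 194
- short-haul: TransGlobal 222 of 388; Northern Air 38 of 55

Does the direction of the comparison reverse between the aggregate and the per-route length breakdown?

Yes

Long-haul: TransGlobal 7/39 = 17.9%, Northern Air 116/362 = 32.0% → Northern Air
Medium-haul: TransGlobal 34/63 = 54.0%, Northern Air 128/194 = 66.0% → Northern Air
Short-haul: TransGlobal 222/388 = 57.2%, Northern Air 38/55 = 69.1% → Northern Air
Overall: TransGlobal 263/490 = 53.7%, Northern Air 282/611 = 46.2% → TransGlobal
Northern Air wins each route group but TransGlobal wins overall — the comparison reverses. Northern Air's flights skew toward long-haul, which has a lower base rate.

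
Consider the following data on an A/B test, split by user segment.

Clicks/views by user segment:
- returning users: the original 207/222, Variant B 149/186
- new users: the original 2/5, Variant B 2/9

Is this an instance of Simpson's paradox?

No

Returning users: the original 207/222 = 93.2%, Variant B 149/186 = 80.1% → the original
New users: the original 2/5 = 40.0%, Variant B 2/9 = 22.2% → the original
Overall: the original 209/227 = 92.1%, Variant B 151/195 = 77.4% → the original
The original wins overall and in every user group — no reversal.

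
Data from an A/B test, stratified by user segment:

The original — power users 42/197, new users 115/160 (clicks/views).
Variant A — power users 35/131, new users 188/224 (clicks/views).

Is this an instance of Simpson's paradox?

No

Power users: the original 42/197 = 21.3%, Variant A 35/131 = 26.7% → Variant A
New users: the original 115/160 = 71.9%, Variant A 188/224 = 83.9% → Variant A
Overall: the original 157/357 = 44.0%, Variant A 223/355 = 62.8% → Variant A
Variant A wins overall and in every user group — no reversal.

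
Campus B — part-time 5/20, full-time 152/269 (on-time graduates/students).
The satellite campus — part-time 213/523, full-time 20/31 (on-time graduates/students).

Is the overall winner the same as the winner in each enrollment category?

No

Part-time: Campus B 5/20 = 25.0%, the satellite campus 213/523 = 40.7% → the satellite campus
Full-time: Campus B 152/269 = 56.5%, the satellite campus 20/31 = 64.5% → the satellite campus
Overall: Campus B 157/289 = 54.3%, the satellite campus 233/554 = 42.1% → Campus B
The satellite campus wins each enrollment group but Campus B wins overall — the comparison reverses. The satellite campus's students skew toward part-time, which has a lower base rate.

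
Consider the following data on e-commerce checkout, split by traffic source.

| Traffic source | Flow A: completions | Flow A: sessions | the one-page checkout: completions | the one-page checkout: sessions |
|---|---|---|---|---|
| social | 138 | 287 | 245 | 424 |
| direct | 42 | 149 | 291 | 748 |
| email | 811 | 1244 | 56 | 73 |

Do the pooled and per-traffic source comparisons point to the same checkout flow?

Social: Flow A 138/287 = 48.1%, the one-page checkout 245/424 = 57.8% → the one-page checkout
Direct: Flow A 42/149 = 28.2%, the one-page checkout 291/748 = 38.9% → the one-page checkout
Email: Flow A 811/1244 = 65.2%, the one-page checkout 56/73 = 76.7% → the one-page checkout
Overall: Flow A 991/1680 = 59.0%, the one-page checkout 592/1245 = 47.6% → Flow A
The one-page checkout wins each traffic group but Flow A wins overall — the comparison reverses. The one-page checkout's sessions skew toward direct, which has a lower base rate.

No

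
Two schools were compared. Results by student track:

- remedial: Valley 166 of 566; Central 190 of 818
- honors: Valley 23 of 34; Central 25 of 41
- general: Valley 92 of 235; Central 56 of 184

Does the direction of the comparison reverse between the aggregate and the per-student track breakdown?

Remedial: Valley 166/566 = 29.3%, Central 190/818 = 23.2% → Valley
Honors: Valley 23/34 = 67.6%, Central 25/41 = 61.0% → Valley
General: Valley 92/235 = 39.1%, Central 56/184 = 30.4% → Valley
Overall: Valley 281/835 = 33.7%, Central 271/1043 = 26.0% → Valley
Valley wins overall and in every student group — no reversal.

No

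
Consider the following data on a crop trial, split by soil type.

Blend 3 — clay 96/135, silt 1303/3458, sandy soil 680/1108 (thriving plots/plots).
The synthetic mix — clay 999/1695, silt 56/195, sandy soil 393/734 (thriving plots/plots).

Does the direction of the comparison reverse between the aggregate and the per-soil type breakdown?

Yes

Clay: Blend 3 96/135 = 71.1%, the synthetic mix 999/1695 = 58.9% → Blend 3
Silt: Blend 3 1303/3458 = 37.7%, the synthetic mix 56/195 = 28.7% → Blend 3
Sandy soil: Blend 3 680/1108 = 61.4%, the synthetic mix 393/734 = 53.5% → Blend 3
Overall: Blend 3 2079/4701 = 44.2%, the synthetic mix 1448/2624 = 55.2% → the synthetic mix
Blend 3 wins each soil group but the synthetic mix wins overall — the comparison reverses. Blend 3's plots skew toward silt, which has a lower base rate.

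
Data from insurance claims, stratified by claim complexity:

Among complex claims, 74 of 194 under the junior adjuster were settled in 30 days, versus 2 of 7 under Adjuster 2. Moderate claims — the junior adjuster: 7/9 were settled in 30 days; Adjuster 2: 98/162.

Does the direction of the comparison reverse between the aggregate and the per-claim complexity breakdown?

Complex: the junior adjuster 74/194 = 38.1%, Adjuster 2 2/7 = 28.6% → the junior adjuster
Moderate: the junior adjuster 7/9 = 77.8%, Adjuster 2 98/162 = 60.5% → the junior adjuster
Overall: the junior adjuster 81/203 = 39.9%, Adjuster 2 100/169 = 59.2% → Adjuster 2
The junior adjuster wins each claim group but Adjuster 2 wins overall — the comparison reverses. The junior adjuster's claims skew toward complex, which has a lower base rate.

Yes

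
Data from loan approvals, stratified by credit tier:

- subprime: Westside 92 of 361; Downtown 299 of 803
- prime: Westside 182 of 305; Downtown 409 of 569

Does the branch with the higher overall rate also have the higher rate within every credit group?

Yes

Subprime: Westside 92/361 = 25.5%, Downtown 299/803 = 37.2% → Downtown
Prime: Westside 182/305 = 59.7%, Downtown 409/569 = 71.9% → Downtown
Overall: Westside 274/666 = 41.1%, Downtown 708/1372 = 51.6% → Downtown
Downtown wins overall and in every credit group — no reversal.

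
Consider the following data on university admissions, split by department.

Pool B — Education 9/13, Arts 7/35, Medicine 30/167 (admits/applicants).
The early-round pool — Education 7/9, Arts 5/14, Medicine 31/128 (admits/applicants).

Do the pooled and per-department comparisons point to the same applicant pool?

Education: Pool B 9/13 = 69.2%, the early-round pool 7/9 = 77.8% → the early-round pool
Arts: Pool B 7/35 = 20.0%, the early-round pool 5/14 = 35.7% → the early-round pool
Medicine: Pool B 30/167 = 18.0%, the early-round pool 31/128 = 24.2% → the early-round pool
Overall: Pool B 46/215 = 21.4%, the early-round pool 43/151 = 28.5% → the early-round pool
The early-round pool wins overall and in every department group — no reversal.

Yes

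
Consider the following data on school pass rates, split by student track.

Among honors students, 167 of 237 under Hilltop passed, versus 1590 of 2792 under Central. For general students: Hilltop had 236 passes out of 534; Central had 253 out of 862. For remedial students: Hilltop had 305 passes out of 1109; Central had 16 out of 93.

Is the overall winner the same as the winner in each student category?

Honors: Hilltop 167/237 = 70.5%, Central 1590/2792 = 56.9% → Hilltop
General: Hilltop 236/534 = 44.2%, Central 253/862 = 29.4% → Hilltop
Remedial: Hilltop 305/1109 = 27.5%, Central 16/93 = 17.2% → Hilltop
Overall: Hilltop 708/1880 = 37.7%, Central 1859/3747 = 49.6% → Central
Hilltop wins each student group but Central wins overall — the comparison reverses. Hilltop's students skew toward remedial, which has a lower base rate.

No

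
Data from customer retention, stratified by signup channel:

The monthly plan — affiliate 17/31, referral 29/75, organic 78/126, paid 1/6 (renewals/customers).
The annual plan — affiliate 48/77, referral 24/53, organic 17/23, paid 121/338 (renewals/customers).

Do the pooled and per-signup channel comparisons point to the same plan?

No

Affiliate: the monthly plan 17/31 = 54.8%, the annual plan 48/77 = 62.3% → the annual plan
Referral: the monthly plan 29/75 = 38.7%, the annual plan 24/53 = 45.3% → the annual plan
Organic: the monthly plan 78/126 = 61.9%, the annual plan 17/23 = 73.9% → the annual plan
Paid: the monthly plan 1/6 = 16.7%, the annual plan 121/338 = 35.8% → the annual plan
Overall: the monthly plan 125/238 = 52.5%, the annual plan 210/491 = 42.8% → the monthly plan
The annual plan wins each signup group but the monthly plan wins overall — the comparison reverses. The annual plan's customers skew toward paid, which has a lower base rate.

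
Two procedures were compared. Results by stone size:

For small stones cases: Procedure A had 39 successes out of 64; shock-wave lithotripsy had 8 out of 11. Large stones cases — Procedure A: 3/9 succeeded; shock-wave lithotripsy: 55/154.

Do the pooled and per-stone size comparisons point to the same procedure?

Small stones: Procedure A 39/64 = 60.9%, shock-wave lithotripsy 8/11 = 72.7% → shock-wave lithotripsy
Large stones: Procedure A 3/9 = 33.3%, shock-wave lithotripsy 55/154 = 35.7% → shock-wave lithotripsy
Overall: Procedure A 42/73 = 57.5%, shock-wave lithotripsy 63/165 = 38.2% → Procedure A
Shock-wave lithotripsy wins each stone group but Procedure A wins overall — the comparison reverses. Shock-wave lithotripsy's cases skew toward large stones, which has a lower base rate.

No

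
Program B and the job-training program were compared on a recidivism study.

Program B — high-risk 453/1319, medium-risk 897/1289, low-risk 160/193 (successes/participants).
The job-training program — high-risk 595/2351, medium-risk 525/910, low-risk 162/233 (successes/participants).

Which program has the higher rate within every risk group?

Program B

High-risk: Program B 453/1319 = 34.3%, the job-training program 595/2351 = 25.3% → Program B
Medium-risk: Program B 897/1289 = 69.6%, the job-training program 525/910 = 57.7% → Program B
Low-risk: Program B 160/193 = 82.9%, the job-training program 162/233 = 69.5% → Program B
Program B has the higher rate in all 3 groups.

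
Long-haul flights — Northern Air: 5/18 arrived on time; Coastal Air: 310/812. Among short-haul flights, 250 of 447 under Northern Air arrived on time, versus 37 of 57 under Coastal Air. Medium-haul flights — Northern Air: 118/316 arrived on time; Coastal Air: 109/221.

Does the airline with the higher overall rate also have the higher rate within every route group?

No

Long-haul: Northern Air 5/18 = 27.8%, Coastal Air 310/812 = 38.2% → Coastal Air
Short-haul: Northern Air 250/447 = 55.9%, Coastal Air 37/57 = 64.9% → Coastal Air
Medium-haul: Northern Air 118/316 = 37.3%, Coastal Air 109/221 = 49.3% → Coastal Air
Overall: Northern Air 373/781 = 47.8%, Coastal Air 456/1090 = 41.8% → Northern Air
Coastal Air wins each route group but Northern Air wins overall — the comparison reverses. Coastal Air's flights skew toward long-haul, which has a lower base rate.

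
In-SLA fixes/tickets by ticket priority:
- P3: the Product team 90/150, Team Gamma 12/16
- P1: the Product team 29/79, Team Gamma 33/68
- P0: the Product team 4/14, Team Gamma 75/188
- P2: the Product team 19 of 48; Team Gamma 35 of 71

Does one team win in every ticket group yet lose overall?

Yes

P3: the Product team 90/150 = 60.0%, Team Gamma 12/16 = 75.0% → Team Gamma
P1: the Product team 29/79 = 36.7%, Team Gamma 33/68 = 48.5% → Team Gamma
P0: the Product team 4/14 = 28.6%, Team Gamma 75/188 = 39.9% → Team Gamma
P2: the Product team 19/48 = 39.6%, Team Gamma 35/71 = 49.3% → Team Gamma
Overall: the Product team 142/291 = 48.8%, Team Gamma 155/343 = 45.2% → the Product team
Team Gamma wins each ticket group but the Product team wins overall — the comparison reverses. Team Gamma's tickets skew toward P0, which has a lower base rate.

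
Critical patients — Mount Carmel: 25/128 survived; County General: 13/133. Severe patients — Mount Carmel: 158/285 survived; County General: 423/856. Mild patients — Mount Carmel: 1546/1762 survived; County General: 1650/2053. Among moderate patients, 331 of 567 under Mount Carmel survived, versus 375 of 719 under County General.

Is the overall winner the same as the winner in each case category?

Critical: Mount Carmel 25/128 = 19.5%, County General 13/133 = 9.8% → Mount Carmel
Severe: Mount Carmel 158/285 = 55.4%, County General 423/856 = 49.4% → Mount Carmel
Mild: Mount Carmel 1546/1762 = 87.7%, County General 1650/2053 = 80.4% → Mount Carmel
Moderate: Mount Carmel 331/567 = 58.4%, County General 375/719 = 52.2% → Mount Carmel
Overall: Mount Carmel 2060/2742 = 75.1%, County General 2461/3761 = 65.4% → Mount Carmel
Mount Carmel wins overall and in every case group — no reversal.

Yes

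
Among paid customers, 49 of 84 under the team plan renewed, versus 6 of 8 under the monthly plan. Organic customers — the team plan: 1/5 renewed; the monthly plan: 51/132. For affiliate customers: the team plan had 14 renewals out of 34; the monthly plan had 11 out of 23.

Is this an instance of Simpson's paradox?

Yes

Paid: the team plan 49/84 = 58.3%, the monthly plan 6/8 = 75.0% → the monthly plan
Organic: the team plan 1/5 = 20.0%, the monthly plan 51/132 = 38.6% → the monthly plan
Affiliate: the team plan 14/34 = 41.2%, the monthly plan 11/23 = 47.8% → the monthly plan
Overall: the team plan 64/123 = 52.0%, the monthly plan 68/163 = 41.7% → the team plan
The monthly plan wins each signup group but the team plan wins overall — the comparison reverses. The monthly plan's customers skew toward organic, which has a lower base rate.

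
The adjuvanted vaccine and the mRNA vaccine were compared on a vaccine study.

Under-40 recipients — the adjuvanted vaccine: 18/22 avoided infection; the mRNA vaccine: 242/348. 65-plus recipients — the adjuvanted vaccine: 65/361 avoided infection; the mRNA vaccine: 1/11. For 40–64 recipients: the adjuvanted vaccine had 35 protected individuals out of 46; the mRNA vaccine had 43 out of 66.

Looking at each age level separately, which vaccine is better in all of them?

Under-40: the adjuvanted vaccine 18/22 = 81.8%, the mRNA vaccine 242/348 = 69.5% → the adjuvanted vaccine
65-plus: the adjuvanted vaccine 65/361 = 18.0%, the mRNA vaccine 1/11 = 9.1% → the adjuvanted vaccine
40–64: the adjuvanted vaccine 35/46 = 76.1%, the mRNA vaccine 43/66 = 65.2% → the adjuvanted vaccine
The adjuvanted vaccine has the higher rate in all 3 groups.

the adjuvanted vaccine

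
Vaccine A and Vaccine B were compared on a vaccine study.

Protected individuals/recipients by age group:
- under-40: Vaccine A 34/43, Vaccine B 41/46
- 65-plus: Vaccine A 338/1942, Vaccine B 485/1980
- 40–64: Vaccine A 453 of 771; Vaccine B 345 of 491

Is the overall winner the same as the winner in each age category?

Yes

Under-40: Vaccine A 34/43 = 79.1%, Vaccine B 41/46 = 89.1% → Vaccine B
65-plus: Vaccine A 338/1942 = 17.4%, Vaccine B 485/1980 = 24.5% → Vaccine B
40–64: Vaccine A 453/771 = 58.8%, Vaccine B 345/491 = 70.3% → Vaccine B
Overall: Vaccine A 825/2756 = 29.9%, Vaccine B 871/2517 = 34.6% → Vaccine B
Vaccine B wins overall and in every age group — no reversal.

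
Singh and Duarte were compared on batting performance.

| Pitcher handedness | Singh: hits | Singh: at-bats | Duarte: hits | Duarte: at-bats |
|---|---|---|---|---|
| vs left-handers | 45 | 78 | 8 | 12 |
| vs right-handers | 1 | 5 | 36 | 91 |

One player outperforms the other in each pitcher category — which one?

Duarte

Vs left-handers: Singh 45/78 = 57.7%, Duarte 8/12 = 66.7% → Duarte
Vs right-handers: Singh 1/5 = 20.0%, Duarte 36/91 = 39.6% → Duarte
Duarte has the higher rate in both groups.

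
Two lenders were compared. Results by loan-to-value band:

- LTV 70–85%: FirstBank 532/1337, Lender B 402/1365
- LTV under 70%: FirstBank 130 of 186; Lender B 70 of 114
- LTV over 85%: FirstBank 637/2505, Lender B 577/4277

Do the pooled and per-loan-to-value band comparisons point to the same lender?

LTV 70–85%: FirstBank 532/1337 = 39.8%, Lender B 402/1365 = 29.5% → FirstBank
LTV under 70%: FirstBank 130/186 = 69.9%, Lender B 70/114 = 61.4% → FirstBank
LTV over 85%: FirstBank 637/2505 = 25.4%, Lender B 577/4277 = 13.5% → FirstBank
Overall: FirstBank 1299/4028 = 32.2%, Lender B 1049/5756 = 18.2% → FirstBank
FirstBank wins overall and in every loan-to-value group — no reversal.

Yes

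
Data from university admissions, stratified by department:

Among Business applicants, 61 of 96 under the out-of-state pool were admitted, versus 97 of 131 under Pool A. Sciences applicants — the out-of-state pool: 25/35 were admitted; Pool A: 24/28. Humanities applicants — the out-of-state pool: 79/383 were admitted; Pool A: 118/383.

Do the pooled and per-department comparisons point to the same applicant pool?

Business: the out-of-state pool 61/96 = 63.5%, Pool A 97/131 = 74.0% → Pool A
Sciences: the out-of-state pool 25/35 = 71.4%, Pool A 24/28 = 85.7% → Pool A
Humanities: the out-of-state pool 79/383 = 20.6%, Pool A 118/383 = 30.8% → Pool A
Overall: the out-of-state pool 165/514 = 32.1%, Pool A 239/542 = 44.1% → Pool A
Pool A wins overall and in every department group — no reversal.

Yes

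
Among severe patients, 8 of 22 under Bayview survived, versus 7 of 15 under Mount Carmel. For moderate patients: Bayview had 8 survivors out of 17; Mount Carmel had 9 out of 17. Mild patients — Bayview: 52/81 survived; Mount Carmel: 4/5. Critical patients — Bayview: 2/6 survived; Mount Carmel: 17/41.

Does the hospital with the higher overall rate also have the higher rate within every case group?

Severe: Bayview 8/22 = 36.4%, Mount Carmel 7/15 = 46.7% → Mount Carmel
Moderate: Bayview 8/17 = 47.1%, Mount Carmel 9/17 = 52.9% → Mount Carmel
Mild: Bayview 52/81 = 64.2%, Mount Carmel 4/5 = 80.0% → Mount Carmel
Critical: Bayview 2/6 = 33.3%, Mount Carmel 17/41 = 41.5% → Mount Carmel
Overall: Bayview 70/126 = 55.6%, Mount Carmel 37/78 = 47.4% → Bayview
Mount Carmel wins each case group but Bayview wins overall — the comparison reverses. Mount Carmel's patients skew toward critical, which has a lower base rate.

No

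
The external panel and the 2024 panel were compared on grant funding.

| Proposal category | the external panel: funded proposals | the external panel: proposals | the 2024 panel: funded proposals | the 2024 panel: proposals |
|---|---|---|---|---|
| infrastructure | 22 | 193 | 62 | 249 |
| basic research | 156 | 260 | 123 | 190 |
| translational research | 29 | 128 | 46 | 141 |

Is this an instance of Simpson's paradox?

No

Infrastructure: the external panel 22/193 = 11.4%, the 2024 panel 62/249 = 24.9% → the 2024 panel
Basic research: the external panel 156/260 = 60.0%, the 2024 panel 123/190 = 64.7% → the 2024 panel
Translational research: the external panel 29/128 = 22.7%, the 2024 panel 46/141 = 32.6% → the 2024 panel
Overall: the external panel 207/581 = 35.6%, the 2024 panel 231/580 = 39.8% → the 2024 panel
The 2024 panel wins overall and in every proposal group — no reversal.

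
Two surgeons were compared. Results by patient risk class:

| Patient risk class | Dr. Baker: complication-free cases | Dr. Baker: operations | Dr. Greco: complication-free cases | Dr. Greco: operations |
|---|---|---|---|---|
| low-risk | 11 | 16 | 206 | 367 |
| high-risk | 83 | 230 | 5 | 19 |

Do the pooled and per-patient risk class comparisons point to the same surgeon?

No

Low-risk: Dr. Baker 11/16 = 68.8%, Dr. Greco 206/367 = 56.1% → Dr. Baker
High-risk: Dr. Baker 83/230 = 36.1%, Dr. Greco 5/19 = 26.3% → Dr. Baker
Overall: Dr. Baker 94/246 = 38.2%, Dr. Greco 211/386 = 54.7% → Dr. Greco
Dr. Baker wins each patient risk group but Dr. Greco wins overall — the comparison reverses. Dr. Baker's operations skew toward high-risk, which has a lower base rate.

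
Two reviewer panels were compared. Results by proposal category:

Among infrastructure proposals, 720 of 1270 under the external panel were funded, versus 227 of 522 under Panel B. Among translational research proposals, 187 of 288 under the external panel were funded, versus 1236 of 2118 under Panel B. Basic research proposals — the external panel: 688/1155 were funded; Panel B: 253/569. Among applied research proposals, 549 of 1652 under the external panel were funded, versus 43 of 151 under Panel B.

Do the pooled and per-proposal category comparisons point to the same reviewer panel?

No

Infrastructure: the external panel 720/1270 = 56.7%, Panel B 227/522 = 43.5% → the external panel
Translational research: the external panel 187/288 = 64.9%, Panel B 1236/2118 = 58.4% → the external panel
Basic research: the external panel 688/1155 = 59.6%, Panel B 253/569 = 44.5% → the external panel
Applied research: the external panel 549/1652 = 33.2%, Panel B 43/151 = 28.5% → the external panel
Overall: the external panel 2144/4365 = 49.1%, Panel B 1759/3360 = 52.4% → Panel B
The external panel wins each proposal group but Panel B wins overall — the comparison reverses. The external panel's proposals skew toward applied research, which has a lower base rate.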